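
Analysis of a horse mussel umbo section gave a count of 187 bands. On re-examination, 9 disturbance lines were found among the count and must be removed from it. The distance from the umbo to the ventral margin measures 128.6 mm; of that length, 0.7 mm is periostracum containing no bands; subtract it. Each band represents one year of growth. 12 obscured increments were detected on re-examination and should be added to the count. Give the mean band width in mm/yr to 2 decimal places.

0.67 mm/yr

True band count = 187 − 9 + 12 = 190.
Net length = 128.6 − 0.7 = 127.9 mm.
Extension rate ≈ 127.9 / 190 = 0.67 mm/yr.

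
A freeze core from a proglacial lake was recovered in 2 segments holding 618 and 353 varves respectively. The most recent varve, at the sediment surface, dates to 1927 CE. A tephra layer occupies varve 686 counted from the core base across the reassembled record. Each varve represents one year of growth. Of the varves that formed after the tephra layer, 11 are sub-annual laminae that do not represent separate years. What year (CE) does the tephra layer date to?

Total varves = 618 + 353 = 971.
The tephra layer sits at varve 686 from the core base, so 971 − 686 = 285 varves formed after it.
Removing the 11 false varves leaves 285 − 11 = 274 true varves beyond the tephra layer.
The varve at the sediment surface is 1927 CE, so the tephra layer dates to 1927 − 274 = 1653 CE.

1653 CE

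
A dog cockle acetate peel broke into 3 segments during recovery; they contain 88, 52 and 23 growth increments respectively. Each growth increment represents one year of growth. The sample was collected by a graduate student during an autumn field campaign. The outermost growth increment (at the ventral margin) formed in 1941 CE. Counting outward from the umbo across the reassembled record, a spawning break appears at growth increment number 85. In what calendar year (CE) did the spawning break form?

Total growth increments = 88 + 52 + 23 = 163.
163 − 85 = 78 growth increments lie beyond the spawning break toward the ventral margin.
The growth increment at the ventral margin is 1941 CE, so the spawning break dates to 1941 − 78 = 1863 CE.

1863 CE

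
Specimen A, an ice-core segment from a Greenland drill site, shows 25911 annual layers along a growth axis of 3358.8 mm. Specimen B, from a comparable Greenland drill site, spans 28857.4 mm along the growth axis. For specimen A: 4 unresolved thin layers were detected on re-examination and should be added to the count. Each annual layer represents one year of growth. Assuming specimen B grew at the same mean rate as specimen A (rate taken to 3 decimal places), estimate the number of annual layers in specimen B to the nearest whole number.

221980 annual layers

Specimen A: after corrections the count is 25911 + 4 = 25915 annual layers.
A: Extension rate ≈ 3358.8 / 25915 = 0.130 mm/year.
Specimen B: 28857.4 mm / 0.130 mm per year = 221980.00 years ≈ 221980 annual layers.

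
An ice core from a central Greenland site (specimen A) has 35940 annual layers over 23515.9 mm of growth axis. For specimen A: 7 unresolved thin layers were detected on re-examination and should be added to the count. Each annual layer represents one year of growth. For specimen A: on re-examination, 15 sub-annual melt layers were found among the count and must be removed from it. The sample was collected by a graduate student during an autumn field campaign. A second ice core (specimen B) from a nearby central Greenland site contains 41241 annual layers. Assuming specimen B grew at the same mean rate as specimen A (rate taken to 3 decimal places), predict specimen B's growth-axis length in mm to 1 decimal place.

26971.6 mm

Specimen A: true annual layer count = 35940 − 15 + 7 = 35932.
A: Extension rate ≈ 23515.9 / 35932 = 0.654 mm/yr.
B's length ≈ 0.654 × 41241 = 26971.6 mm.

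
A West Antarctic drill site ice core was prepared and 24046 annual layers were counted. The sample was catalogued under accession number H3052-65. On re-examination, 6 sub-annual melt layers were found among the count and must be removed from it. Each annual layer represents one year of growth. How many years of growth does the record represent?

After corrections the count is 24046 − 6 = 24040 annual layers.
At one annual layer per year, that is 24040 years.

24040 yr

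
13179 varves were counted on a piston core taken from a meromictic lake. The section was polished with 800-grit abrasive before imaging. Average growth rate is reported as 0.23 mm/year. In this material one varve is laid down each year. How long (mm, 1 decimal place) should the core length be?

13179 years of growth are recorded.
13179 years at 0.23 mm/year gives 0.23 × 13179 = 3031.2 mm.

3031.2 mm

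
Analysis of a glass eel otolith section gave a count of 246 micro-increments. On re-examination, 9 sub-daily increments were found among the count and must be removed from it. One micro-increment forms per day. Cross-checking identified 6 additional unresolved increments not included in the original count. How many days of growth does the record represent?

Correcting the raw count gives 246 − 9 + 6 = 243 true micro-increments.
At one micro-increment per day, that is 243 days.

243 days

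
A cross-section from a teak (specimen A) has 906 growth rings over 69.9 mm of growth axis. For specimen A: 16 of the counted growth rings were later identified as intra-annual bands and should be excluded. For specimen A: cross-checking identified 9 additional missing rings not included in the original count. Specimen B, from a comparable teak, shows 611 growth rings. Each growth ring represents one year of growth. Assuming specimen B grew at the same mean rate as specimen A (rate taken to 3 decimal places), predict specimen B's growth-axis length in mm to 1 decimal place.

Specimen A: correcting the raw count gives 906 − 16 + 9 = 899 true growth rings.
A: 69.9 mm over 899 years gives 69.9 / 899 ≈ 0.078 mm per year.
For B, 0.078 mm/year × 611 years = 47.7 mm.

47.7 mm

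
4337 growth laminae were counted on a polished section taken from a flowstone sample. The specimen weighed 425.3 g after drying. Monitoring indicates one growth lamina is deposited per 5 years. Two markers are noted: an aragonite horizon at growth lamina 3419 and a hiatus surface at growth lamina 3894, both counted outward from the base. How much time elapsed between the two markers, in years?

The two markers are separated by 3894 − 3419 = 475 growth laminae.
Multiplying by 5 years per growth lamina: 475 × 5 = 2375 years.

2375 years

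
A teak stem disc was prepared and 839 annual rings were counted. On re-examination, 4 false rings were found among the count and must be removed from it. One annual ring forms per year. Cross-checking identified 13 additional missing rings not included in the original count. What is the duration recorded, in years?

Adjusted count: 839 − 4 + 13 = 848 annual rings.
With a one-to-one annual ring periodicity this is 848 years.

848 yr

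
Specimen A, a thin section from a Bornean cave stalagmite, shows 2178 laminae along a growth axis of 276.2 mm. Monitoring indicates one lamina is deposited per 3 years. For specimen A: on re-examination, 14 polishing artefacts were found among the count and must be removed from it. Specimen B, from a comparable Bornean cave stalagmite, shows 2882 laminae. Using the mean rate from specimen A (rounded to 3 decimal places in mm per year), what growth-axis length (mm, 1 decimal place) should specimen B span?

Specimen A: adjusted count: 2178 − 14 = 2164 laminae.
Specimen A: 2164 laminae at 3 years each span 2164 × 3 = 6492 years.
A: Mean rate = 276.2 mm / 6492 years ≈ 0.043 mm/year.
Specimen B: multiplying by 3 years per lamina: 2882 × 3 = 8646 years. Length of B = 0.043 × 8646 = 371.8 mm.

371.8 mm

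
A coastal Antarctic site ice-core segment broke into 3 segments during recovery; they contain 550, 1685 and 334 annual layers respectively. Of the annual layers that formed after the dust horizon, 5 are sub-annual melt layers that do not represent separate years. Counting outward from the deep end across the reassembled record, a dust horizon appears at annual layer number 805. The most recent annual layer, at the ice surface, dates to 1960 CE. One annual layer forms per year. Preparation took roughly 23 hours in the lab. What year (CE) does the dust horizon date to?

201 CE

Total annual layers = 550 + 1685 + 334 = 2569.
The dust horizon sits at annual layer 805 from the deep end, so 2569 − 805 = 1764 annual layers formed after it.
1764 − 5 false = 1759 true annual layers after the dust horizon.
The annual layer at the ice surface is 1960 CE, so the dust horizon dates to 1960 − 1759 = 201 CE.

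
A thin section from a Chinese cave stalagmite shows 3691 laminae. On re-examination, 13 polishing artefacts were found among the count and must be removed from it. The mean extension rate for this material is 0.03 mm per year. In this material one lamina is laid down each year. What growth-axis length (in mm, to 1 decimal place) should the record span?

110.3 mm

Correcting the raw count gives 3691 − 13 = 3678 true laminae.
Predicted length = 0.03 mm/year × 3678 years = 110.3 mm.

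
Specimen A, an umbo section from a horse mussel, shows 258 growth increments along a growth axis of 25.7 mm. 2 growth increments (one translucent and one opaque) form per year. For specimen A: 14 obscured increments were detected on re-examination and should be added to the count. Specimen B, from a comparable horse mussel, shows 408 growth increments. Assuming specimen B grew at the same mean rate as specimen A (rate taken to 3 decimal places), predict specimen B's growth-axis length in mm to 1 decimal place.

38.6 mm

Specimen A: correcting the raw count gives 258 + 14 = 272 true growth increments.
Specimen A: with 2 growth increments per year, 272 / 2 = 136 years.
A: Extension rate ≈ 25.7 / 136 = 0.189 mm per year.
Specimen B: dividing by 2 growth increments per year: 408 / 2 = 204 years. Length of B = 0.189 × 204 = 38.6 mm.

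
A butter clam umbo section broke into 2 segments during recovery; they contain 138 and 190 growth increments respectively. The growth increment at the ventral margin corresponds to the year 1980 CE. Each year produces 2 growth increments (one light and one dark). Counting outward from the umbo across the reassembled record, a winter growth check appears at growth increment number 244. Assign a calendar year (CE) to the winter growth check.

1938 CE

Total growth increments = 138 + 190 = 328.
The winter growth check sits at growth increment 244 from the umbo, so 328 − 244 = 84 growth increments formed after it.
With 2 growth increments per year, 84 / 2 = 42 years.
The growth increment at the ventral margin is 1980 CE, so the winter growth check dates to 1980 − 42 = 1938 CE.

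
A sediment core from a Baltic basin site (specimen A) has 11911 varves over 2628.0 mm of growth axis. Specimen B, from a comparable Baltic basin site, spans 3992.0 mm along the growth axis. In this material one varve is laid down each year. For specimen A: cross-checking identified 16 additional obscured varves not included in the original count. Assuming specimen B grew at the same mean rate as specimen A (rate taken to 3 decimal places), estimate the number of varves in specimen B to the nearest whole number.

18145 varves

Specimen A: adjusted count: 11911 + 16 = 11927 varves.
A: Mean rate = 2628.0 mm / 11927 years ≈ 0.220 mm per year.
Specimen B: 3992.0 mm / 0.220 mm per year = 18145.45 years ≈ 18145 varves.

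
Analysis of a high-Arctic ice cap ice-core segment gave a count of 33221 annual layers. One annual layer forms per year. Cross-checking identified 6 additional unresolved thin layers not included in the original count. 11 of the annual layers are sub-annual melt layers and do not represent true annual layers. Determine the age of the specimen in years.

True annual layer count = 33221 − 11 + 6 = 33216.
At one annual layer per year, that is 33216 years.

33216 years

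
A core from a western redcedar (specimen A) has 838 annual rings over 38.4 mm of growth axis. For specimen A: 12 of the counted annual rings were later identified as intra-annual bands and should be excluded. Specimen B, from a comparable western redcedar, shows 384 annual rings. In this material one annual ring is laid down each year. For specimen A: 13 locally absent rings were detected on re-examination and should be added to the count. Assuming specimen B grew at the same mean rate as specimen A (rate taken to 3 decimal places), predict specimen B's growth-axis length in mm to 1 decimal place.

Specimen A: after corrections the count is 838 − 12 + 13 = 839 annual rings.
A: 38.4 mm over 839 years gives 38.4 / 839 ≈ 0.046 mm/year.
For B, 0.046 mm/year × 384 years = 17.7 mm.

17.7 mm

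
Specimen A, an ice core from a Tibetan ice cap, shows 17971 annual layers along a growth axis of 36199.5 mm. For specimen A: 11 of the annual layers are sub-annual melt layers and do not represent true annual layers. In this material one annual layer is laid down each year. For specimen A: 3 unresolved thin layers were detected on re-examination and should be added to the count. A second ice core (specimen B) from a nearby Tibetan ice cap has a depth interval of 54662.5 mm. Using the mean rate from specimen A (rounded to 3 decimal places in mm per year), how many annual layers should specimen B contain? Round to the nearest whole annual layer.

27128 annual layers

Specimen A: after corrections the count is 17971 − 11 + 3 = 17963 annual layers.
A: Extension rate ≈ 36199.5 / 17963 = 2.015 mm per year.
Specimen B: 54662.5 mm / 2.015 mm per year = 27127.79 years ≈ 27128 annual layers.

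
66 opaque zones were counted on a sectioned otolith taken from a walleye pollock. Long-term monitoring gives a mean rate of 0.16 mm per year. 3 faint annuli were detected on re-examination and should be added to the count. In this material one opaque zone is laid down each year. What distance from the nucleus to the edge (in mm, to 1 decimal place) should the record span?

11.0 mm

After corrections the count is 66 + 3 = 69 opaque zones.
Predicted length = 0.16 mm/year × 69 years = 11.0 mm.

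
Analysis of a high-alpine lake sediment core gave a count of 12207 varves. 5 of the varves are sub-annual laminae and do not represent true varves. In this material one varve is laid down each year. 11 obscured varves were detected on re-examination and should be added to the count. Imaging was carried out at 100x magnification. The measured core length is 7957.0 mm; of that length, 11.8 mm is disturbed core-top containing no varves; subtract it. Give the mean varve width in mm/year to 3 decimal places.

Correcting the raw count gives 12207 − 5 + 11 = 12213 true varves.
The growth record spans 7957.0 − 11.8 = 7945.2 mm.
7945.2 mm over 12213 years gives 7945.2 / 12213 ≈ 0.651 mm/year.

0.651 mm/year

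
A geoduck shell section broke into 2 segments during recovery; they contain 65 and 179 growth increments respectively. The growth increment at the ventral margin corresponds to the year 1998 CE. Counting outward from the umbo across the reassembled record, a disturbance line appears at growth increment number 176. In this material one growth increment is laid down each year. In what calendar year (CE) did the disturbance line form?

1930 CE

Total growth increments = 65 + 179 = 244.
244 − 176 = 68 growth increments lie beyond the disturbance line toward the ventral margin.
Counting back 68 years from 1998 CE places the disturbance line in 1998 − 68 = 1930 CE.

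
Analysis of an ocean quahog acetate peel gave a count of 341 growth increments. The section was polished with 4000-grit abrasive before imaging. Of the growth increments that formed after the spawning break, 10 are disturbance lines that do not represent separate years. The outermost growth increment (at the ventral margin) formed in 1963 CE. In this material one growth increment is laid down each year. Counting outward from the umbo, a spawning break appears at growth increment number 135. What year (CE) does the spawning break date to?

341 − 135 = 206 growth increments lie beyond the spawning break toward the ventral margin.
Removing the 10 false growth increments leaves 206 − 10 = 196 true growth increments beyond the spawning break.
1963 − 196 = 1767 CE.

1767 CE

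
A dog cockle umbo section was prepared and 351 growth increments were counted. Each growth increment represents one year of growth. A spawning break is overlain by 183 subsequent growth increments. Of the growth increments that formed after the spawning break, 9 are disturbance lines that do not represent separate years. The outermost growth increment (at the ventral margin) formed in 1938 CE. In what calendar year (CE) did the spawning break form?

There are 183 growth increments younger than the spawning break.
Removing the 9 false growth increments leaves 183 − 9 = 174 true growth increments beyond the spawning break.
Counting back 174 years from 1938 CE places the spawning break in 1938 − 174 = 1764 CE.

1764 CE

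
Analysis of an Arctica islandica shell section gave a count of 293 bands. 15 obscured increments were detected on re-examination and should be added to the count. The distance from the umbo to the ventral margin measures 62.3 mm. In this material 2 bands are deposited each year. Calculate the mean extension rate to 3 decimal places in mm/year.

True band count = 293 + 15 = 308.
308 bands at 2 per year is 308 / 2 = 154 years.
Extension rate ≈ 62.3 / 154 = 0.405 mm/year.

0.405 mm/year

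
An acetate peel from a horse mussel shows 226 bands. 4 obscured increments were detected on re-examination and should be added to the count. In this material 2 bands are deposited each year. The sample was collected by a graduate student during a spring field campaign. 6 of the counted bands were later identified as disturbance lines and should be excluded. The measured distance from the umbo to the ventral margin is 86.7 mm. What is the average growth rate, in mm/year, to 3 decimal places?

After corrections the count is 226 − 6 + 4 = 224 bands.
Dividing by 2 bands per year: 224 / 2 = 112 years.
Extension rate ≈ 86.7 / 112 = 0.774 mm/year.

0.774 mm/year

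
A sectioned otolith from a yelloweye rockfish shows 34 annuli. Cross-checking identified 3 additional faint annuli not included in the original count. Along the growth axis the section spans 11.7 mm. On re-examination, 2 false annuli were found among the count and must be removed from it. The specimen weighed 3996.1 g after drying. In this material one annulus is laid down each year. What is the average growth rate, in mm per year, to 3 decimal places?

0.334 mm per year

Correcting the raw count gives 34 − 2 + 3 = 35 true annuli.
Mean rate = 11.7 mm / 35 years ≈ 0.334 mm per year.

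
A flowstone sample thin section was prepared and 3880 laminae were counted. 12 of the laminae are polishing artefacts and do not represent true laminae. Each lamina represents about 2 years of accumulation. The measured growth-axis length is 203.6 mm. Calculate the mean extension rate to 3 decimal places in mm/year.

0.026 mm/year

Adjusted count: 3880 − 12 = 3868 laminae.
3868 laminae at 2 years each span 3868 × 2 = 7736 years.
Extension rate ≈ 203.6 / 7736 = 0.026 mm/year.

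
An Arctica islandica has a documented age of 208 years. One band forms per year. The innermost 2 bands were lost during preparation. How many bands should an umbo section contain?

Expected bands over 208 years: 208.
208 − 2 missed = 206 bands expected in the prepared section.

206 bands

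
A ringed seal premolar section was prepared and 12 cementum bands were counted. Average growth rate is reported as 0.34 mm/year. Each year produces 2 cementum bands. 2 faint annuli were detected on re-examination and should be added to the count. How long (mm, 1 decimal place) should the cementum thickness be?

2.4 mm

Correcting the raw count gives 12 + 2 = 14 true cementum bands.
14 cementum bands at 2 per year is 14 / 2 = 7 years.
7 years at 0.34 mm/year gives 0.34 × 7 = 2.4 mm.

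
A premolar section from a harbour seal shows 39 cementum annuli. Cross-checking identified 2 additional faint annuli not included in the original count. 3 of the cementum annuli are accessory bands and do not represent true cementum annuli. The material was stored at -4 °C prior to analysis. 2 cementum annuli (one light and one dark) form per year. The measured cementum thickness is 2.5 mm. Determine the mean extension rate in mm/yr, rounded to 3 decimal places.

After corrections the count is 39 − 3 + 2 = 38 cementum annuli.
38 cementum annuli at 2 per year is 38 / 2 = 19 years.
2.5 mm over 19 years gives 2.5 / 19 ≈ 0.132 mm/yr.

0.132 mm/yr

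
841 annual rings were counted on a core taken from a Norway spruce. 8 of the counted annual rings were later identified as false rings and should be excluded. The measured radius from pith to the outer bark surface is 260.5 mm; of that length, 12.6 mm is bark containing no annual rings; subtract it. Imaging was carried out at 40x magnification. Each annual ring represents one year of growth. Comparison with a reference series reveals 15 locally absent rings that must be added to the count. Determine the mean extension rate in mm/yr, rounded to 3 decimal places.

Correcting the raw count gives 841 − 8 + 15 = 848 true annual rings.
Removing the 12.6 mm offcut leaves 260.5 − 12.6 = 247.9 mm.
247.9 mm over 848 years gives 247.9 / 848 ≈ 0.292 mm/yr.

0.292 mm/yr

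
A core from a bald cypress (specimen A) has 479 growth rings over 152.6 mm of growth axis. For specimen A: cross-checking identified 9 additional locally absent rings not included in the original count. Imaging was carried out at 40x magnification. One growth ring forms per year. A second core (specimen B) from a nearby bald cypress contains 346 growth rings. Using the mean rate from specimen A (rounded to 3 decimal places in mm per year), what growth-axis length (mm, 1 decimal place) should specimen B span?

108.3 mm

Specimen A: adjusted count: 479 + 9 = 488 growth rings.
A: 152.6 mm over 488 years gives 152.6 / 488 ≈ 0.313 mm per year.
B's length ≈ 0.313 × 346 = 108.3 mm.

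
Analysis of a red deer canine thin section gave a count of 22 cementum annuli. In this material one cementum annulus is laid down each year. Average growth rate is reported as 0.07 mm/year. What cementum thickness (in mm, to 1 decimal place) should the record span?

22 years of growth are recorded.
Length ≈ 0.07 × 22 = 1.5 mm.

1.5 mm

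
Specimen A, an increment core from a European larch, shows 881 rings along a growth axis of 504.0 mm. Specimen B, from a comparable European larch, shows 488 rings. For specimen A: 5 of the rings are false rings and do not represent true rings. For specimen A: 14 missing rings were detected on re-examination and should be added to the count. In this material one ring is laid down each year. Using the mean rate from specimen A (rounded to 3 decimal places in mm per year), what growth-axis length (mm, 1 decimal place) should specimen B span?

276.2 mm

Specimen A: after corrections the count is 881 − 5 + 14 = 890 rings.
A: Extension rate ≈ 504.0 / 890 = 0.566 mm/yr.
Length of B = 0.566 × 488 = 276.2 mm.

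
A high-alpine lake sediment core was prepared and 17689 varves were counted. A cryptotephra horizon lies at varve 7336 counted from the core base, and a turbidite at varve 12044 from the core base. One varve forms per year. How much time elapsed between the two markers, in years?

Separation: 12044 − 7336 = 4708 varves.
One varve per year makes the interval 4708 years.

4708 years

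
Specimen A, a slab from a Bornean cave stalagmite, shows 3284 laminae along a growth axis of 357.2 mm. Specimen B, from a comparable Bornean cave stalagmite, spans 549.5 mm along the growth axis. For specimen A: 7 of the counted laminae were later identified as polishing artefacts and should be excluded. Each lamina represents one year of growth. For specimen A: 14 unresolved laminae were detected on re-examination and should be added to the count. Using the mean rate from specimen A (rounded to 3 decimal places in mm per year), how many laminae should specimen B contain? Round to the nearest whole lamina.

5041 laminae

Specimen A: true lamina count = 3284 − 7 + 14 = 3291.
A: 357.2 mm over 3291 years gives 357.2 / 3291 ≈ 0.109 mm/yr.
B spans 549.5 / 0.109 = 5041.28 years ≈ 5041 laminae.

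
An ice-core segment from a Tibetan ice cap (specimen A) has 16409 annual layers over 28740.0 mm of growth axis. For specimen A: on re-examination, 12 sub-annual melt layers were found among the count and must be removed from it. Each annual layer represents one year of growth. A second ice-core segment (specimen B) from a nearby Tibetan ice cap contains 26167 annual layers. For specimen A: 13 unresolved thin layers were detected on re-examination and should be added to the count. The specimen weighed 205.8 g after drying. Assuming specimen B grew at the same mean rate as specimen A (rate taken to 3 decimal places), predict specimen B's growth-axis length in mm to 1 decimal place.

45818.4 mm

Specimen A: adjusted count: 16409 − 12 + 13 = 16410 annual layers.
A: 28740.0 mm over 16410 years gives 28740.0 / 16410 ≈ 1.751 mm/year.
B's length ≈ 1.751 × 26167 = 45818.4 mm.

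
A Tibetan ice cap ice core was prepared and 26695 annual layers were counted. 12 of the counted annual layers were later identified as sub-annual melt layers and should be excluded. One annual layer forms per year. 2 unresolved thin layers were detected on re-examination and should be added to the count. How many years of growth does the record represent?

26685 yr

After corrections the count is 26695 − 12 + 2 = 26685 annual layers.
With a one-to-one annual layer periodicity this is 26685 years.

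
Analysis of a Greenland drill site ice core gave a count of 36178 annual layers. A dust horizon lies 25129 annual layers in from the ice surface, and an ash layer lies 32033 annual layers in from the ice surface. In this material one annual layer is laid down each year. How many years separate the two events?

6904 yr

Separation: 32033 − 25129 = 6904 annual layers.
One annual layer per year makes the interval 6904 years.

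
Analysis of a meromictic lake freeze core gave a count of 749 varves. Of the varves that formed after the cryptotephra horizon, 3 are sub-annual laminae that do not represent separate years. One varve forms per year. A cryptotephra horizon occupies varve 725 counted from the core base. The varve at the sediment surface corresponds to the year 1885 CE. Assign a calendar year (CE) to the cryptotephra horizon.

1864 CE

Between varve 725 and the sediment surface there are 749 − 725 = 24 varves.
24 − 3 false = 21 true varves after the cryptotephra horizon.
1885 − 21 = 1864 CE.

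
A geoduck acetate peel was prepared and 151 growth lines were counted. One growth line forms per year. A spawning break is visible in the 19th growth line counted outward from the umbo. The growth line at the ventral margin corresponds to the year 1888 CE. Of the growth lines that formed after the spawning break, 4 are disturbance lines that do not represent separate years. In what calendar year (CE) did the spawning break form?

1760 CE

151 − 19 = 132 growth lines lie beyond the spawning break toward the ventral margin.
132 − 4 false = 128 true growth lines after the spawning break.
The growth line at the ventral margin is 1888 CE, so the spawning break dates to 1888 − 128 = 1760 CE.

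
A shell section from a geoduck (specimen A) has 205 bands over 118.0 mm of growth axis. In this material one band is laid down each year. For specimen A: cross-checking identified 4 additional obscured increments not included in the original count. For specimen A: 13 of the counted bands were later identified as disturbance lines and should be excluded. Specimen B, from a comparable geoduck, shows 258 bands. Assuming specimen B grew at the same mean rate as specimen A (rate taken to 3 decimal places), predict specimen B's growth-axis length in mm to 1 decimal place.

Specimen A: adjusted count: 205 − 13 + 4 = 196 bands.
A: 118.0 mm over 196 years gives 118.0 / 196 ≈ 0.602 mm per year.
B's length ≈ 0.602 × 258 = 155.3 mm.

155.3 mm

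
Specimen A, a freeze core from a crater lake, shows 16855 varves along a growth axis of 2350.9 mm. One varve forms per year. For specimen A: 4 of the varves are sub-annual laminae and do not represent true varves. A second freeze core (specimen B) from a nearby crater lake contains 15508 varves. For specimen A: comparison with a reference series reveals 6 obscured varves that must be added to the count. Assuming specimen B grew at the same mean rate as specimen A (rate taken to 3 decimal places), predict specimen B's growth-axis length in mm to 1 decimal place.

Specimen A: correcting the raw count gives 16855 − 4 + 6 = 16857 true varves.
A: Mean rate = 2350.9 mm / 16857 years ≈ 0.139 mm/yr.
Length of B = 0.139 × 15508 = 2155.6 mm.

2155.6 mm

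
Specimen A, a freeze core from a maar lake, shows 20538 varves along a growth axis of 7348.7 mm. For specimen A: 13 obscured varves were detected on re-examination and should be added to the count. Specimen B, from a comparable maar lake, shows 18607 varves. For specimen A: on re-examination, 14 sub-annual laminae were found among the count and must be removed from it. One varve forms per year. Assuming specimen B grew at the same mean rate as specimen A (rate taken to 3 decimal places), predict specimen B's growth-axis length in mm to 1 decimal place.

Specimen A: correcting the raw count gives 20538 − 14 + 13 = 20537 true varves.
A: 7348.7 mm over 20537 years gives 7348.7 / 20537 ≈ 0.358 mm per year.
For B, 0.358 mm/year × 18607 years = 6661.3 mm.

6661.3 mm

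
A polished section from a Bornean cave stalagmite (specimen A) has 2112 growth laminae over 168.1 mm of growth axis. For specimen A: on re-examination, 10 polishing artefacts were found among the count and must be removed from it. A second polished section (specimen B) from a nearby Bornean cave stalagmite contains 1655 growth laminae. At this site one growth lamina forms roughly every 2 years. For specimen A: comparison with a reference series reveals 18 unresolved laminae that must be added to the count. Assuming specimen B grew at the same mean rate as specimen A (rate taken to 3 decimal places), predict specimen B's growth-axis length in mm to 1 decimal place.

132.4 mm

Specimen A: adjusted count: 2112 − 10 + 18 = 2120 growth laminae.
Specimen A: 2120 growth laminae at 2 years each span 2120 × 2 = 4240 years.
A: Mean rate = 168.1 mm / 4240 years ≈ 0.040 mm per year.
Specimen B: at 2 years per growth lamina, 1655 × 2 = 3310 years. B's length ≈ 0.040 × 3310 = 132.4 mm.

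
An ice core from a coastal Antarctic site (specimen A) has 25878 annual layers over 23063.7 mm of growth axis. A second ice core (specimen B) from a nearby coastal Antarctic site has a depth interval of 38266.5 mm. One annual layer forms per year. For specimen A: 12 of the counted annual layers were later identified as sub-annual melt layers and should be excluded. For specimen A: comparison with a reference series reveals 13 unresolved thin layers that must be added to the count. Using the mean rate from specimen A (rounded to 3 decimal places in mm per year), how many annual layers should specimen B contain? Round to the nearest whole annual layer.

42948 annual layers

Specimen A: adjusted count: 25878 − 12 + 13 = 25879 annual layers.
A: Mean rate = 23063.7 mm / 25879 years ≈ 0.891 mm/year.
For B, 38266.5 / 0.891 = 42947.81 years ≈ 42948 annual layers.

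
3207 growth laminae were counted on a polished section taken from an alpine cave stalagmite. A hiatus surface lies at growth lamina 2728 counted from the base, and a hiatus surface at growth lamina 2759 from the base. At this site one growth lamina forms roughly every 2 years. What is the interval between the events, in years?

62 years

Separation: 2759 − 2728 = 31 growth laminae.
At 2 years per growth lamina, 31 × 2 = 62 years.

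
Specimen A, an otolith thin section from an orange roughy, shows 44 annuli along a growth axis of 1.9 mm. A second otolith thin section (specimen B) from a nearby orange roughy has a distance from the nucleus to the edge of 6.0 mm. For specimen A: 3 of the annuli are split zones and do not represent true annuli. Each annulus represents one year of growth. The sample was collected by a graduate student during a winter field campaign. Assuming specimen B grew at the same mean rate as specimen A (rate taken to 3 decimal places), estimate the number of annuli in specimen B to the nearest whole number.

130 annuli

Specimen A: adjusted count: 44 − 3 = 41 annuli.
A: Extension rate ≈ 1.9 / 41 = 0.046 mm/year.
B spans 6.0 / 0.046 = 130.43 years ≈ 130 annuli.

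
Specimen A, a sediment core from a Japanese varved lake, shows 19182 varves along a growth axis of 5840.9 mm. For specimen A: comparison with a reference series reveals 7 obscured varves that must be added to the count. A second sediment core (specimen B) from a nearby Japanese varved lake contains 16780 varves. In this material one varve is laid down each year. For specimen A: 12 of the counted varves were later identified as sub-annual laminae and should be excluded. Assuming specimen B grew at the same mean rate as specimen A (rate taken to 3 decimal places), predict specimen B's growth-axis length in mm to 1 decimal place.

5117.9 mm

Specimen A: after corrections the count is 19182 − 12 + 7 = 19177 varves.
A: Mean rate = 5840.9 mm / 19177 years ≈ 0.305 mm/year.
Length of B = 0.305 × 16780 = 5117.9 mm.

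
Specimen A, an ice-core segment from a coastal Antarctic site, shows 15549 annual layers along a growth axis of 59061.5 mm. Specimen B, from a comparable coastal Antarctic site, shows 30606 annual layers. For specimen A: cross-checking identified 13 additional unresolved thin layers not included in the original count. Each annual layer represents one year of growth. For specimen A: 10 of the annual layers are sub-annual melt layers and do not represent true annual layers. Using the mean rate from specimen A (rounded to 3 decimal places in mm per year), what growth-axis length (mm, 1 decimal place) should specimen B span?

116241.6 mm

Specimen A: after corrections the count is 15549 − 10 + 13 = 15552 annual layers.
A: Extension rate ≈ 59061.5 / 15552 = 3.798 mm/year.
B's length ≈ 3.798 × 30606 = 116241.6 mm.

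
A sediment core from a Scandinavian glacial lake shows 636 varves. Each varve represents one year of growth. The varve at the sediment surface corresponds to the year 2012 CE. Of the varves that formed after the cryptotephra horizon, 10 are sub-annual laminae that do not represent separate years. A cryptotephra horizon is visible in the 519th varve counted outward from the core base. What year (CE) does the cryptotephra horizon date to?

The cryptotephra horizon sits at varve 519 from the core base, so 636 − 519 = 117 varves formed after it.
117 − 10 false = 107 true varves after the cryptotephra horizon.
Counting back 107 years from 2012 CE places the cryptotephra horizon in 2012 − 107 = 1905 CE.

1905 CE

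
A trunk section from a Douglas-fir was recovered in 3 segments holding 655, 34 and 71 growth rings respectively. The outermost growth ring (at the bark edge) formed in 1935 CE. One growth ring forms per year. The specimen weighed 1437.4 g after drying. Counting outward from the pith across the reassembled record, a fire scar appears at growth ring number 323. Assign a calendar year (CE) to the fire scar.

Total growth rings = 655 + 34 + 71 = 760.
The fire scar sits at growth ring 323 from the pith, so 760 − 323 = 437 growth rings formed after it.
1935 − 437 = 1498 CE.

1498 CE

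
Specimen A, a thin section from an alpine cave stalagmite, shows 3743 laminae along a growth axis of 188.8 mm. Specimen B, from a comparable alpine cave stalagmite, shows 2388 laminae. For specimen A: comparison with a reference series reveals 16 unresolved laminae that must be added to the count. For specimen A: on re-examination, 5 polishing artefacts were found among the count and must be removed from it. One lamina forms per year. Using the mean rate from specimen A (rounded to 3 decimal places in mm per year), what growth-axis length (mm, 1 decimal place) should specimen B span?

119.4 mm

Specimen A: after corrections the count is 3743 − 5 + 16 = 3754 laminae.
A: Extension rate ≈ 188.8 / 3754 = 0.050 mm per year.
B's length ≈ 0.050 × 2388 = 119.4 mm.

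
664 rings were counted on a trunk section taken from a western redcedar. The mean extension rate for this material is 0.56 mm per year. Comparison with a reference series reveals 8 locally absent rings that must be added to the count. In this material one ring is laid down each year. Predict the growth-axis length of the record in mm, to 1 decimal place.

Correcting the raw count gives 664 + 8 = 672 true rings.
672 years at 0.56 mm/year gives 0.56 × 672 = 376.3 mm.

376.3 mm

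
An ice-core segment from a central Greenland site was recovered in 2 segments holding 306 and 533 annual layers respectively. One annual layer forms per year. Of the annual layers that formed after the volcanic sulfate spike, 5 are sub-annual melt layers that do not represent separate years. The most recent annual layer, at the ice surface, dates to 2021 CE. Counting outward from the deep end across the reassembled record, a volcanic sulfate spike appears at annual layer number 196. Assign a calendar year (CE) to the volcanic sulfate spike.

1383 CE

Total annual layers = 306 + 533 = 839.
The volcanic sulfate spike sits at annual layer 196 from the deep end, so 839 − 196 = 643 annual layers formed after it.
Removing the 5 false annual layers leaves 643 − 5 = 638 true annual layers beyond the volcanic sulfate spike.
The annual layer at the ice surface is 2021 CE, so the volcanic sulfate spike dates to 2021 − 638 = 1383 CE.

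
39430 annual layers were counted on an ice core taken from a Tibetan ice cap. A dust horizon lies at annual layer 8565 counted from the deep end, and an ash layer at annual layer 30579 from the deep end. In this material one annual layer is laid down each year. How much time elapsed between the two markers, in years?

22014 years

30579 − 8565 = 22014 annual layers lie between the two events.
At one annual layer per year, 22014 years elapsed between them.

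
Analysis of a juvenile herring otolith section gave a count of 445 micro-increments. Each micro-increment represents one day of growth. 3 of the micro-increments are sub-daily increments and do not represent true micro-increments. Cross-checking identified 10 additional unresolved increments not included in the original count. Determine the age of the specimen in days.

Adjusted count: 445 − 3 + 10 = 452 micro-increments.
At one micro-increment per day, that is 452 days.

452 days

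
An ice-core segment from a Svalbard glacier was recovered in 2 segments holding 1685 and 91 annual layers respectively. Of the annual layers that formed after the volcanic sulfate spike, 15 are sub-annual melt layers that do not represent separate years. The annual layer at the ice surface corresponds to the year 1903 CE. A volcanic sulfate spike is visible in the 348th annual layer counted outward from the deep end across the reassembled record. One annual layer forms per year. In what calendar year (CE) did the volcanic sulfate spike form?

490 CE

Total annual layers = 1685 + 91 = 1776.
Between annual layer 348 and the ice surface there are 1776 − 348 = 1428 annual layers.
1428 − 15 false = 1413 true annual layers after the volcanic sulfate spike.
The annual layer at the ice surface is 1903 CE, so the volcanic sulfate spike dates to 1903 − 1413 = 490 CE.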